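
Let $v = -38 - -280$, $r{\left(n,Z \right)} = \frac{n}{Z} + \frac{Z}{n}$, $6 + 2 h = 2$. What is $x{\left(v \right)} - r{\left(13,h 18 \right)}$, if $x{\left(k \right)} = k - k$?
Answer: $\frac{1465}{468} \approx 3.1303$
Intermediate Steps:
$h = -2$ ($h = -3 + \frac{1}{2} \cdot 2 = -3 + 1 = -2$)
$r{\left(n,Z \right)} = \frac{Z}{n} + \frac{n}{Z}$
$v = 242$ ($v = -38 + 280 = 242$)
$x{\left(k \right)} = 0$
$x{\left(v \right)} - r{\left(13,h 18 \right)} = 0 - \left(\frac{\left(-2\right) 18}{13} + \frac{13}{\left(-2\right) 18}\right) = 0 - \left(\left(-36\right) \frac{1}{13} + \frac{13}{-36}\right) = 0 - \left(- \frac{36}{13} + 13 \left(- \frac{1}{36}\right)\right) = 0 - \left(- \frac{36}{13} - \frac{13}{36}\right) = 0 - - \frac{1465}{468} = 0 + \frac{1465}{468} = \frac{1465}{468}$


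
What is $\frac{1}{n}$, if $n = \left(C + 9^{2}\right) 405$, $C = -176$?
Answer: $- \frac{1}{38475} \approx -2.5991 \cdot 10^{-5}$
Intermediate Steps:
$n = -38475$ ($n = \left(-176 + 9^{2}\right) 405 = \left(-176 + 81\right) 405 = \left(-95\right) 405 = -38475$)
$\frac{1}{n} = \frac{1}{-38475} = - \frac{1}{38475}$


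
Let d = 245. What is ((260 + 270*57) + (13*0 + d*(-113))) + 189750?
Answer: 177715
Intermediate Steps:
((260 + 270*57) + (13*0 + d*(-113))) + 189750 = ((260 + 270*57) + (13*0 + 245*(-113))) + 189750 = ((260 + 15390) + (0 - 27685)) + 189750 = (15650 - 27685) + 189750 = -12035 + 189750 = 177715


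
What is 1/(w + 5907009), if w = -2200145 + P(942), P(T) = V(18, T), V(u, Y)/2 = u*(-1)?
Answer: 1/3706828 ≈ 2.6977e-7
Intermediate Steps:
V(u, Y) = -2*u (V(u, Y) = 2*(u*(-1)) = 2*(-u) = -2*u)
P(T) = -36 (P(T) = -2*18 = -36)
w = -2200181 (w = -2200145 - 36 = -2200181)
1/(w + 5907009) = 1/(-2200181 + 5907009) = 1/3706828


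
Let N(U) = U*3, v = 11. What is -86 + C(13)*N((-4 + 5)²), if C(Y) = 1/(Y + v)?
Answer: -687/8 ≈ -85.875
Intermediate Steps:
C(Y) = 1/(11 + Y) (C(Y) = 1/(Y + 11) = 1/(11 + Y))
N(U) = 3*U
-86 + C(13)*N((-4 + 5)²) = -86 + (3*(-4 + 5)²)/(11 + 13) = -86 + (3*1²)/24 = -86 + (3*1)/24 = -86 + (1/24)*3 = -86 + ⅛ = -687/8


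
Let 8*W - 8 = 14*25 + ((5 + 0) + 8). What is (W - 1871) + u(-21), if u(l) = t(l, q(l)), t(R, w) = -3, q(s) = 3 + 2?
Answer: -14621/8 ≈ -1827.6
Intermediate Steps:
q(s) = 5
W = 371/8 (W = 1 + (14*25 + ((5 + 0) + 8))/8 = 1 + (350 + (5 + 8))/8 = 1 + (350 + 13)/8 = 1 + (⅛)*363 = 1 + 363/8 = 371/8 ≈ 46.375)
u(l) = -3
(W - 1871) + u(-21) = (371/8 - 1871) - 3 = -14597/8 - 3 = -14621/8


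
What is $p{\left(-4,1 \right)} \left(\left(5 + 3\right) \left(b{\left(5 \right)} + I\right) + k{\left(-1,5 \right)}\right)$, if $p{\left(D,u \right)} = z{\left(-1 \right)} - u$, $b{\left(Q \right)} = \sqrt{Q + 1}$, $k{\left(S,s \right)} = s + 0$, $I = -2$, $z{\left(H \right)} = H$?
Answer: $22 - 16 \sqrt{6} \approx -17.192$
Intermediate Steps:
$k{\left(S,s \right)} = s$
$b{\left(Q \right)} = \sqrt{1 + Q}$
$p{\left(D,u \right)} = -1 - u$
$p{\left(-4,1 \right)} \left(\left(5 + 3\right) \left(b{\left(5 \right)} + I\right) + k{\left(-1,5 \right)}\right) = \left(-1 - 1\right) \left(\left(5 + 3\right) \left(\sqrt{1 + 5} - 2\right) + 5\right) = \left(-1 - 1\right) \left(8 \left(\sqrt{6} - 2\right) + 5\right) = - 2 \left(8 \left(-2 + \sqrt{6}\right) + 5\right) = - 2 \left(\left(-16 + 8 \sqrt{6}\right) + 5\right) = - 2 \left(-11 + 8 \sqrt{6}\right) = 22 - 16 \sqrt{6}$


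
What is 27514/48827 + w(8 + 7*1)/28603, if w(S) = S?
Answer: 787715347/1396598681 ≈ 0.56402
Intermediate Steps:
27514/48827 + w(8 + 7*1)/28603 = 27514/48827 + (8 + 7*1)/28603 = 27514*(1/48827) + (8 + 7)*(1/28603) = 27514/48827 + 15*(1/28603) = 27514/48827 + 15/28603 = 787715347/1396598681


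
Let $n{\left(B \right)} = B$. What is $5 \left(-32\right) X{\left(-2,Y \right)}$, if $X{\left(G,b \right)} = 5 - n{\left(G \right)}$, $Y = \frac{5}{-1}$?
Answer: $-1120$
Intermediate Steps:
$Y = -5$ ($Y = 5 \left(-1\right) = -5$)
$X{\left(G,b \right)} = 5 - G$
$5 \left(-32\right) X{\left(-2,Y \right)} = 5 \left(-32\right) \left(5 - -2\right) = - 160 \left(5 + 2\right) = \left(-160\right) 7 = -1120$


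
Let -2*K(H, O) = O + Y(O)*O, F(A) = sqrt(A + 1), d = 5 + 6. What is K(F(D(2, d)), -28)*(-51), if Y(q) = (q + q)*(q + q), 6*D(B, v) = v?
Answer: -2239818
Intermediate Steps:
d = 11
D(B, v) = v/6
Y(q) = 4*q**2 (Y(q) = (2*q)*(2*q) = 4*q**2)
F(A) = sqrt(1 + A)
K(H, O) = -2*O**3 - O/2 (K(H, O) = -(O + (4*O**2)*O)/2 = -(O + 4*O**3)/2 = -2*O**3 - O/2)
K(F(D(2, d)), -28)*(-51) = (-2*(-28)**3 - 1/2*(-28))*(-51) = (-2*(-21952) + 14)*(-51) = (43904 + 14)*(-51) = 43918*(-51) = -2239818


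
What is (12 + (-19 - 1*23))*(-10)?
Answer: 300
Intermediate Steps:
(12 + (-19 - 1*23))*(-10) = (12 + (-19 - 23))*(-10) = (12 - 42)*(-10) = -30*(-10) = 300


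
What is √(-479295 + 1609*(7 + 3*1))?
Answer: I*√463205 ≈ 680.59*I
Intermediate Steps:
√(-479295 + 1609*(7 + 3*1)) = √(-479295 + 1609*(7 + 3)) = √(-479295 + 1609*10) = √(-479295 + 16090) = √(-463205) = I*√463205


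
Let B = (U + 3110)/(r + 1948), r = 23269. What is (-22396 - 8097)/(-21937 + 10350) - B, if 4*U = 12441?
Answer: 2787471777/1168757516 ≈ 2.3850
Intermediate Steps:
U = 12441/4 (U = (1/4)*12441 = 12441/4 ≈ 3110.3)
B = 24881/100868 (B = (12441/4 + 3110)/(23269 + 1948) = (24881/4)/25217 = (24881/4)*(1/25217) = 24881/100868 ≈ 0.24667)
(-22396 - 8097)/(-21937 + 10350) - B = (-22396 - 8097)/(-21937 + 10350) - 1*24881/100868 = -30493/(-11587) - 24881/100868 = -30493*(-1/11587) - 24881/100868 = 30493/11587 - 24881/100868 = 2787471777/1168757516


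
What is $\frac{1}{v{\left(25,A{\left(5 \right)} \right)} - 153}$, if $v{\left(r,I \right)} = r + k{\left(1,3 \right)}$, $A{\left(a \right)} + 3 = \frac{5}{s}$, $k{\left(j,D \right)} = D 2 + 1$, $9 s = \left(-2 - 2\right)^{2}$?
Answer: $- \frac{1}{121} \approx -0.0082645$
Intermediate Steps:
$s = \frac{16}{9}$ ($s = \frac{\left(-2 - 2\right)^{2}}{9} = \frac{\left(-4\right)^{2}}{9} = \frac{1}{9} \cdot 16 = \frac{16}{9} \approx 1.7778$)
$k{\left(j,D \right)} = 1 + 2 D$ ($k{\left(j,D \right)} = 2 D + 1 = 1 + 2 D$)
$A{\left(a \right)} = - \frac{3}{16}$ ($A{\left(a \right)} = -3 + \frac{5}{\frac{16}{9}} = -3 + 5 \cdot \frac{9}{16} = -3 + \frac{45}{16} = - \frac{3}{16}$)
$v{\left(r,I \right)} = 7 + r$ ($v{\left(r,I \right)} = r + \left(1 + 2 \cdot 3\right) = r + \left(1 + 6\right) = r + 7 = 7 + r$)
$\frac{1}{v{\left(25,A{\left(5 \right)} \right)} - 153} = \frac{1}{\left(7 + 25\right) - 153} = \frac{1}{32 - 153} = \frac{1}{-121} = - \frac{1}{121}$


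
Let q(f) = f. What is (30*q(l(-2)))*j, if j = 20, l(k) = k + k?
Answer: -2400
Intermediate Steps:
l(k) = 2*k
(30*q(l(-2)))*j = (30*(2*(-2)))*20 = (30*(-4))*20 = -120*20 = -2400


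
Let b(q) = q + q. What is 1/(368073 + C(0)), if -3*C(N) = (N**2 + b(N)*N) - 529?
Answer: 3/1104748 ≈ 2.7156e-6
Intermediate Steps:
b(q) = 2*q
C(N) = 529/3 - N**2 (C(N) = -((N**2 + (2*N)*N) - 529)/3 = -((N**2 + 2*N**2) - 529)/3 = -(3*N**2 - 529)/3 = -(-529 + 3*N**2)/3 = 529/3 - N**2)
1/(368073 + C(0)) = 1/(368073 + (529/3 - 1*0**2)) = 1/(368073 + (529/3 - 1*0)) = 1/(368073 + (529/3 + 0)) = 1/(368073 + 529/3) = 1/(1104748/3) = 3/1104748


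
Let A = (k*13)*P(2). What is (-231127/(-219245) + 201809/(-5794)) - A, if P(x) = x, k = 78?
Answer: -201468159939/97715810 ≈ -2061.8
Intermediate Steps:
A = 2028 (A = (78*13)*2 = 1014*2 = 2028)
(-231127/(-219245) + 201809/(-5794)) - A = (-231127/(-219245) + 201809/(-5794)) - 1*2028 = (-231127*(-1/219245) + 201809*(-1/5794)) - 2028 = (17779/16865 - 201809/5794) - 2028 = -3300497259/97715810 - 2028 = -201468159939/97715810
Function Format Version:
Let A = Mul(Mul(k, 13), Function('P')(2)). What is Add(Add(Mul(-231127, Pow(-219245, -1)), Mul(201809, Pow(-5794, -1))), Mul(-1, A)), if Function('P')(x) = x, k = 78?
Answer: Rational(-201468159939, 97715810) ≈ -2061.8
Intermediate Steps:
A = 2028 (A = Mul(Mul(78, 13), 2) = Mul(1014, 2) = 2028)
Add(Add(Mul(-231127, Pow(-219245, -1)), Mul(201809, Pow(-5794, -1))), Mul(-1, A)) = Add(Add(Mul(-231127, Pow(-219245, -1)), Mul(201809, Pow(-5794, -1))), Mul(-1, 2028)) = Add(Add(Mul(-231127, Rational(-1, 219245)), Mul(201809, Rational(-1, 5794))), -2028) = Add(Add(Rational(17779, 16865), Rational(-201809, 5794)), -2028) = Add(Rational(-3300497259, 97715810), -2028) = Rational(-201468159939, 97715810)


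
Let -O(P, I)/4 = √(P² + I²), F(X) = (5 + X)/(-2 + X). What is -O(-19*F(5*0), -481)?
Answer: 2*√934469 ≈ 1933.4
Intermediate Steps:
F(X) = (5 + X)/(-2 + X)
O(P, I) = -4*√(I² + P²) (O(P, I) = -4*√(P² + I²) = -4*√(I² + P²))
-O(-19*F(5*0), -481) = -(-4)*√((-481)² + (-19*(5 + 5*0)/(-2 + 5*0))²) = -(-4)*√(231361 + (-19*(5 + 0)/(-2 + 0))²) = -(-4)*√(231361 + (-19*5/(-2))²) = -(-4)*√(231361 + (-(-19)*5/2)²) = -(-4)*√(231361 + (-19*(-5/2))²) = -(-4)*√(231361 + (95/2)²) = -(-4)*√(231361 + 9025/4) = -(-4)*√(934469/4) = -(-4)*√934469/2 = -(-2)*√934469 = 2*√934469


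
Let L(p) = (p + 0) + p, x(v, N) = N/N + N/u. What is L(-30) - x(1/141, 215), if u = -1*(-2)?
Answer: -337/2 ≈ -168.50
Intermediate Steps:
u = 2
x(v, N) = 1 + N/2 (x(v, N) = N/N + N/2 = 1 + N*(½) = 1 + N/2)
L(p) = 2*p (L(p) = p + p = 2*p)
L(-30) - x(1/141, 215) = 2*(-30) - (1 + (½)*215) = -60 - (1 + 215/2) = -60 - 1*217/2 = -60 - 217/2 = -337/2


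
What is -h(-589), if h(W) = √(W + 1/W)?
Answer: -I*√204337058/589 ≈ -24.269*I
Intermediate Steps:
-h(-589) = -√(-589 + 1/(-589)) = -√(-589 - 1/589) = -√(-346922/589) = -I*√204337058/589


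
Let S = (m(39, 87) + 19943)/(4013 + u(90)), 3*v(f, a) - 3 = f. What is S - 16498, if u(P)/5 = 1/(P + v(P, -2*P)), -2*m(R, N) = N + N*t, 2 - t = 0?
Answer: -16017337063/971156 ≈ -16493.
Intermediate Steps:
v(f, a) = 1 + f/3
t = 2 (t = 2 - 1*0 = 2 + 0 = 2)
m(R, N) = -3*N/2 (m(R, N) = -(N + N*2)/2 = -(N + 2*N)/2 = -3*N/2)
u(P) = 5/(1 + 4*P/3) (u(P) = 5/(P + (1 + P/3)) = 5/(1 + 4*P/3))
S = 4794625/971156 (S = (-3/2*87 + 19943)/(4013 + 15/(3 + 4*90)) = (-261/2 + 19943)/(4013 + 15/(3 + 360)) = 39625/(2*(4013 + 15/363)) = 39625/(2*(4013 + 15*(1/363))) = 39625/(2*(4013 + 5/121)) = 39625/(2*(485578/121)) = (39625/2)*(121/485578) = 4794625/971156 ≈ 4.9370)
S - 16498 = 4794625/971156 - 16498 = -16017337063/971156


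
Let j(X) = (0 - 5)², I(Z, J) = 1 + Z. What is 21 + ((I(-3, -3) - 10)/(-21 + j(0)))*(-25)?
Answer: 96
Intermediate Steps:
j(X) = 25 (j(X) = (-5)² = 25)
21 + ((I(-3, -3) - 10)/(-21 + j(0)))*(-25) = 21 + (((1 - 3) - 10)/(-21 + 25))*(-25) = 21 + ((-2 - 10)/4)*(-25) = 21 - 12*¼*(-25) = 21 - 3*(-25) = 21 + 75 = 96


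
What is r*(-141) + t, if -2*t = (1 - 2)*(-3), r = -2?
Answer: 561/2 ≈ 280.50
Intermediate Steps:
t = -3/2 (t = -(1 - 2)*(-3)/2 = -(-1)*(-3)/2 = -1/2*3 = -3/2 ≈ -1.5000)
r*(-141) + t = -2*(-141) - 3/2 = 282 - 3/2 = 561/2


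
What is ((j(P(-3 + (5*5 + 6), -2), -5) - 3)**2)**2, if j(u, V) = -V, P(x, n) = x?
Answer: 16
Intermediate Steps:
((j(P(-3 + (5*5 + 6), -2), -5) - 3)**2)**2 = ((-1*(-5) - 3)**2)**2 = ((5 - 3)**2)**2 = (2**2)**2 = 4**2 = 16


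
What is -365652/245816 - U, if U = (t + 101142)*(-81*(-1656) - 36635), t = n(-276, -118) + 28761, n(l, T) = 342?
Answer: -780405436592643/61454 ≈ -1.2699e+10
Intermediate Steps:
t = 29103 (t = 342 + 28761 = 29103)
U = 12699017745 (U = (29103 + 101142)*(-81*(-1656) - 36635) = 130245*(134136 - 36635) = 130245*97501 = 12699017745)
-365652/245816 - U = -365652/245816 - 1*12699017745 = -365652*1/245816 - 12699017745 = -91413/61454 - 12699017745 = -780405436592643/61454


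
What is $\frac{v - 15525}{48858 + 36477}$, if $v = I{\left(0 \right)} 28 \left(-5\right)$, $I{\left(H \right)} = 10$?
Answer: $- \frac{3385}{17067} \approx -0.19834$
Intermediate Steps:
$v = -1400$ ($v = 10 \cdot 28 \left(-5\right) = 10 \left(-140\right) = -1400$)
$\frac{v - 15525}{48858 + 36477} = \frac{-1400 - 15525}{48858 + 36477} = - \frac{16925}{85335} = \left(-16925\right) \frac{1}{85335} = - \frac{3385}{17067}$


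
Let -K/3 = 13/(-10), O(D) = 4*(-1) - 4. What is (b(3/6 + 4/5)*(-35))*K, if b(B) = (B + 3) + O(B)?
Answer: 10101/20 ≈ 505.05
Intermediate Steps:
O(D) = -8 (O(D) = -4 - 4 = -8)
b(B) = -5 + B (b(B) = (B + 3) - 8 = (3 + B) - 8 = -5 + B)
K = 39/10 (K = -39/(-10) = -39*(-1)/10 = -3*(-13/10) = 39/10 ≈ 3.9000)
(b(3/6 + 4/5)*(-35))*K = ((-5 + (3/6 + 4/5))*(-35))*(39/10) = ((-5 + (3*(⅙) + 4*(⅕)))*(-35))*(39/10) = ((-5 + (½ + ⅘))*(-35))*(39/10) = ((-5 + 13/10)*(-35))*(39/10) = -37/10*(-35)*(39/10) = (259/2)*(39/10) = 10101/20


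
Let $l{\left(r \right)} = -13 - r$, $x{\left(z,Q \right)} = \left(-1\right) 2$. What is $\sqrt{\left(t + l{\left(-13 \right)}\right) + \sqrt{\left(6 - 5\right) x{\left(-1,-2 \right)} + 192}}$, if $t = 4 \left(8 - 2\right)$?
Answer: $\sqrt{24 + \sqrt{190}} \approx 6.1469$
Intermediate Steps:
$t = 24$ ($t = 4 \cdot 6 = 24$)
$x{\left(z,Q \right)} = -2$
$\sqrt{\left(t + l{\left(-13 \right)}\right) + \sqrt{\left(6 - 5\right) x{\left(-1,-2 \right)} + 192}} = \sqrt{\left(24 - 0\right) + \sqrt{\left(6 - 5\right) \left(-2\right) + 192}} = \sqrt{\left(24 + \left(-13 + 13\right)\right) + \sqrt{1 \left(-2\right) + 192}} = \sqrt{\left(24 + 0\right) + \sqrt{-2 + 192}} = \sqrt{24 + \sqrt{190}}$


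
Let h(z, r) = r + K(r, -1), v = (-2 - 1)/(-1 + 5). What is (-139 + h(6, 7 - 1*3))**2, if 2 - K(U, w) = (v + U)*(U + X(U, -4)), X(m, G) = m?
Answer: 25281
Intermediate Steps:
v = -3/4 ≈ -0.75000
K(U, w) = 2 - 2*U*(-3/4 + U) (K(U, w) = 2 - (-3/4 + U)*(U + U) = 2 - (-3/4 + U)*2*U = 2 - 2*U*(-3/4 + U))
h(z, r) = 2 - 2*r**2 + 5*r/2 (h(z, r) = r + (2 - 2*r**2 + 3*r/2) = 2 - 2*r**2 + 5*r/2)
(-139 + h(6, 7 - 1*3))**2 = (-139 + (2 - 2*(7 - 1*3)**2 + 5*(7 - 1*3)/2))**2 = (-139 + (2 - 2*(7 - 3)**2 + 5*(7 - 3)/2))**2 = (-139 + (2 - 2*4**2 + (5/2)*4))**2 = (-139 + (2 - 2*16 + 10))**2 = (-139 + (2 - 32 + 10))**2 = (-139 - 20)**2 = (-159)**2 = 25281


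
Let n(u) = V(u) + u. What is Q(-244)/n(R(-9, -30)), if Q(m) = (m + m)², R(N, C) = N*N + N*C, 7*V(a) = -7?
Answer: 119072/175 ≈ 680.41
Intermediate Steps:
V(a) = -1 (V(a) = (⅐)*(-7) = -1)
R(N, C) = N² + C*N
Q(m) = 4*m² (Q(m) = (2*m)² = 4*m²)
n(u) = -1 + u
Q(-244)/n(R(-9, -30)) = (4*(-244)²)/(-1 - 9*(-30 - 9)) = (4*59536)/(-1 - 9*(-39)) = 238144/(-1 + 351) = 238144/350 = 238144*(1/350) = 119072/175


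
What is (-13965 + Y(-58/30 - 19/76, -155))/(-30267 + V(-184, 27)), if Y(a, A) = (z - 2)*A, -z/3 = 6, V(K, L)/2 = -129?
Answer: 2173/6105 ≈ 0.35594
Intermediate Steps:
V(K, L) = -258 (V(K, L) = 2*(-129) = -258)
z = -18 (z = -3*6 = -18)
Y(a, A) = -20*A (Y(a, A) = (-18 - 2)*A = -20*A)
(-13965 + Y(-58/30 - 19/76, -155))/(-30267 + V(-184, 27)) = (-13965 - 20*(-155))/(-30267 - 258) = (-13965 + 3100)/(-30525) = -10865*(-1/30525) = 2173/6105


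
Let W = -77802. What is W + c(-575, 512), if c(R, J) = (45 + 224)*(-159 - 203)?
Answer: -175180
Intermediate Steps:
c(R, J) = -97378 (c(R, J) = 269*(-362) = -97378)
W + c(-575, 512) = -77802 - 97378 = -175180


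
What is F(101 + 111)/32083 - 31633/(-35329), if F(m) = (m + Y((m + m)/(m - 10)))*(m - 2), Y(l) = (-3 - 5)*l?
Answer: 35539687697/16354213001 ≈ 2.1731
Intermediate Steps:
Y(l) = -8*l
F(m) = (-2 + m)*(m - 16*m/(-10 + m)) (F(m) = (m - 8*(m + m)/(m - 10))*(m - 2) = (m - 8*2*m/(-10 + m))*(-2 + m) = (m - 16*m/(-10 + m))*(-2 + m) = (-2 + m)*(m - 16*m/(-10 + m)))
F(101 + 111)/32083 - 31633/(-35329) = ((101 + 111)*(52 + (101 + 111)² - 28*(101 + 111))/(-10 + (101 + 111)))/32083 - 31633/(-35329) = (212*(52 + 212² - 28*212)/(-10 + 212))*(1/32083) - 31633*(-1/35329) = (212*(52 + 44944 - 5936)/202)*(1/32083) + 4519/5047 = (212*(1/202)*39060)*(1/32083) + 4519/5047 = (4140360/101)*(1/32083) + 4519/5047 = 4140360/3240383 + 4519/5047 = 35539687697/16354213001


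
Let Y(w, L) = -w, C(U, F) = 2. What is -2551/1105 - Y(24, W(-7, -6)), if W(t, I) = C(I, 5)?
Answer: 23969/1105 ≈ 21.691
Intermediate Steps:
W(t, I) = 2
-2551/1105 - Y(24, W(-7, -6)) = -2551/1105 - (-1)*24 = -2551*1/1105 - 1*(-24) = -2551/1105 + 24 = 23969/1105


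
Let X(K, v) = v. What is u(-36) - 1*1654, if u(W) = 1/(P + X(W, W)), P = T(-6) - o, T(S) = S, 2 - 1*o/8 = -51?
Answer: -770765/466 ≈ -1654.0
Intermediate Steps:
o = 424 (o = 16 - 8*(-51) = 16 + 408 = 424)
P = -430 (P = -6 - 1*424 = -6 - 424 = -430)
u(W) = 1/(-430 + W)
u(-36) - 1*1654 = 1/(-430 - 36) - 1*1654 = 1/(-466) - 1654 = -1/466 - 1654 = -770765/466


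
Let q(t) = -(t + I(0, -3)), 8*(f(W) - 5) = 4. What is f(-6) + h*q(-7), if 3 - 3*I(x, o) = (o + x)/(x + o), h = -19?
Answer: -689/6 ≈ -114.83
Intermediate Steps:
f(W) = 11/2 (f(W) = 5 + (⅛)*4 = 5 + ½ = 11/2)
I(x, o) = ⅔ (I(x, o) = 1 - (o + x)/(3*(x + o)) = 1 - (o + x)/(3*(o + x)) = 1 - ⅓*1 = 1 - ⅓ = ⅔)
q(t) = -⅔ - t (q(t) = -(t + ⅔) = -(⅔ + t) = -⅔ - t)
f(-6) + h*q(-7) = 11/2 - 19*(-⅔ - 1*(-7)) = 11/2 - 19*(-⅔ + 7) = 11/2 - 19*19/3 = 11/2 - 361/3 = -689/6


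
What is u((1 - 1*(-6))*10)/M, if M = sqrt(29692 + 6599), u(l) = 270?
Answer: 90*sqrt(36291)/12097 ≈ 1.4173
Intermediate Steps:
M = sqrt(36291) ≈ 190.50
u((1 - 1*(-6))*10)/M = 270/(sqrt(36291)) = 270*(sqrt(36291)/36291) = 90*sqrt(36291)/12097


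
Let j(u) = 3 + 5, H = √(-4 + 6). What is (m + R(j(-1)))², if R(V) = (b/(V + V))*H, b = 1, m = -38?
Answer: (608 - √2)²/256 ≈ 1437.3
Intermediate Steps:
H = √2 ≈ 1.4142
j(u) = 8
R(V) = √2/(2*V) (R(V) = (1/(V + V))*√2 = (1/(2*V))*√2 = √2/(2*V))
(m + R(j(-1)))² = (-38 + (½)*√2/8)² = (-38 + (½)*√2*(⅛))² = (-38 + √2/16)²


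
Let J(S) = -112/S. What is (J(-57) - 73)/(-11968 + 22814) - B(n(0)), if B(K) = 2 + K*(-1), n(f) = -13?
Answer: -9277379/618222 ≈ -15.007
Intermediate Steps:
B(K) = 2 - K
(J(-57) - 73)/(-11968 + 22814) - B(n(0)) = (-112/(-57) - 73)/(-11968 + 22814) - (2 - 1*(-13)) = (-112*(-1/57) - 73)/10846 - (2 + 13) = (112/57 - 73)*(1/10846) - 1*15 = -4049/57*1/10846 - 15 = -4049/618222 - 15 = -9277379/618222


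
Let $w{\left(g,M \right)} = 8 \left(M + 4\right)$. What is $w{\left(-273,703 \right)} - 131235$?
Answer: $-125579$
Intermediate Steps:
$w{\left(g,M \right)} = 32 + 8 M$ ($w{\left(g,M \right)} = 8 \left(4 + M\right) = 32 + 8 M$)
$w{\left(-273,703 \right)} - 131235 = \left(32 + 8 \cdot 703\right) - 131235 = \left(32 + 5624\right) - 131235 = 5656 - 131235 = -125579$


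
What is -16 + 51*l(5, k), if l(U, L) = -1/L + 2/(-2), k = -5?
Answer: -284/5 ≈ -56.800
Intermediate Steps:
l(U, L) = -1 - 1/L (l(U, L) = -1/L + 2*(-½) = -1/L - 1 = -1 - 1/L)
-16 + 51*l(5, k) = -16 + 51*((-1 - 1*(-5))/(-5)) = -16 + 51*(-(-1 + 5)/5) = -16 + 51*(-⅕*4) = -16 + 51*(-⅘) = -16 - 204/5 = -284/5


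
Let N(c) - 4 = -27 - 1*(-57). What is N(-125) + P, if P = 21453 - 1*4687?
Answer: 16800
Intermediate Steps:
N(c) = 34 (N(c) = 4 + (-27 - 1*(-57)) = 4 + (-27 + 57) = 4 + 30 = 34)
P = 16766 (P = 21453 - 4687 = 16766)
N(-125) + P = 34 + 16766 = 16800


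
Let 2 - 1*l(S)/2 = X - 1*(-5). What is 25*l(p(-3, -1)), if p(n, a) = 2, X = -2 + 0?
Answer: -50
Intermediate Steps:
X = -2
l(S) = -2 (l(S) = 4 - 2*(-2 - 1*(-5)) = 4 - 2*(-2 + 5) = 4 - 2*3 = 4 - 6 = -2)
25*l(p(-3, -1)) = 25*(-2) = -50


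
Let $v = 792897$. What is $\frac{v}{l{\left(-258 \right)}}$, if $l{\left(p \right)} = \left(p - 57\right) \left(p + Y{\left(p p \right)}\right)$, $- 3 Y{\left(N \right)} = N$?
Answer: $\frac{37757}{336690} \approx 0.11214$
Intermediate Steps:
$Y{\left(N \right)} = - \frac{N}{3}$
$l{\left(p \right)} = \left(-57 + p\right) \left(p - \frac{p^{2}}{3}\right)$ ($l{\left(p \right)} = \left(p - 57\right) \left(p - \frac{p p}{3}\right) = \left(-57 + p\right) \left(p - \frac{p^{2}}{3}\right)$)
$\frac{v}{l{\left(-258 \right)}} = \frac{792897}{\frac{1}{3} \left(-258\right) \left(-171 - \left(-258\right)^{2} + 60 \left(-258\right)\right)} = \frac{792897}{\frac{1}{3} \left(-258\right) \left(-171 - 66564 - 15480\right)} = \frac{792897}{\frac{1}{3} \left(-258\right) \left(-82215\right)} = \frac{792897}{7070490} = 792897 \cdot \frac{1}{7070490} = \frac{37757}{336690}$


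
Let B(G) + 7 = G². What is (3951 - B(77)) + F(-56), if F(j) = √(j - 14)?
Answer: -1971 + I*√70 ≈ -1971.0 + 8.3666*I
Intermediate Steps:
B(G) = -7 + G²
F(j) = √(-14 + j)
(3951 - B(77)) + F(-56) = (3951 - (-7 + 77²)) + √(-14 - 56) = (3951 - (-7 + 5929)) + √(-70) = (3951 - 1*5922) + I*√70 = (3951 - 5922) + I*√70 = -1971 + I*√70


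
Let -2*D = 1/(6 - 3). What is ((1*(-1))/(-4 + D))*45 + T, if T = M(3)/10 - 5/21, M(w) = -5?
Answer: 2113/210 ≈ 10.062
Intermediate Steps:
D = -1/6 (D = -1/(2*(6 - 3)) = -1/2/3 = -1/2*1/3 = -1/6 ≈ -0.16667)
T = -31/42 (T = -5/10 - 5/21 = -5*1/10 - 5*1/21 = -1/2 - 5/21 = -31/42 ≈ -0.73810)
((1*(-1))/(-4 + D))*45 + T = ((1*(-1))/(-4 - 1/6))*45 - 31/42 = -1/(-25/6)*45 - 31/42 = -1*(-6/25)*45 - 31/42 = (6/25)*45 - 31/42 = 54/5 - 31/42 = 2113/210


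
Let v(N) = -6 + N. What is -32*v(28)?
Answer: -704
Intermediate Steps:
-32*v(28) = -32*(-6 + 28) = -32*22 = -704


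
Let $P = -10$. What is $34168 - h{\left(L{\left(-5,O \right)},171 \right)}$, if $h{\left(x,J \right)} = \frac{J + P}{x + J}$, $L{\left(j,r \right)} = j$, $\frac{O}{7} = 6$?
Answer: $\frac{5671727}{166} \approx 34167.0$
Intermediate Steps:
$O = 42$ ($O = 7 \cdot 6 = 42$)
$h{\left(x,J \right)} = \frac{-10 + J}{J + x}$ ($h{\left(x,J \right)} = \frac{J - 10}{x + J} = \frac{-10 + J}{J + x}$)
$34168 - h{\left(L{\left(-5,O \right)},171 \right)} = 34168 - \frac{-10 + 171}{171 - 5} = 34168 - \frac{1}{166} \cdot 161 = 34168 - \frac{161}{166} = \frac{5671727}{166}$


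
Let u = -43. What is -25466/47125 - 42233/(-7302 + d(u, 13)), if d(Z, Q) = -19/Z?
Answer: 77584411753/14795694875 ≈ 5.2437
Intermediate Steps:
-25466/47125 - 42233/(-7302 + d(u, 13)) = -25466/47125 - 42233/(-7302 - 19/(-43)) = -25466*1/47125 - 42233/(-7302 - 19*(-1/43)) = -25466/47125 - 42233/(-7302 + 19/43) = -25466/47125 - 42233/(-313967/43) = -25466/47125 - 42233*(-43/313967) = -25466/47125 + 1816019/313967 = 77584411753/14795694875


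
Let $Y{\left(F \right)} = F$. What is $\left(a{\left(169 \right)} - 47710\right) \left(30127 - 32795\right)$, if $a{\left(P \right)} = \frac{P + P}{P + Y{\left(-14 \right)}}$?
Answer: $\frac{19729091616}{155} \approx 1.2728 \cdot 10^{8}$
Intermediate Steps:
$a{\left(P \right)} = \frac{2 P}{-14 + P}$ ($a{\left(P \right)} = \frac{P + P}{P - 14} = \frac{2 P}{-14 + P}$)
$\left(a{\left(169 \right)} - 47710\right) \left(30127 - 32795\right) = \left(2 \cdot 169 \frac{1}{-14 + 169} - 47710\right) \left(30127 - 32795\right) = \left(2 \cdot 169 \cdot \frac{1}{155} - 47710\right) \left(-2668\right) = \left(\frac{338}{155} - 47710\right) \left(-2668\right) = \left(- \frac{7394712}{155}\right) \left(-2668\right) = \frac{19729091616}{155}$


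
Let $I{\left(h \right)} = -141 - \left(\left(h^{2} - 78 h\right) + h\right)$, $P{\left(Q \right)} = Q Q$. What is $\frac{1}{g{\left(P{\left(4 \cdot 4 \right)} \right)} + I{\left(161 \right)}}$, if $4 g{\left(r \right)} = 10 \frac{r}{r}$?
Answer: $- \frac{2}{27325} \approx -7.3193 \cdot 10^{-5}$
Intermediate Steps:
$P{\left(Q \right)} = Q^{2}$
$I{\left(h \right)} = -141 - h^{2} + 77 h$ ($I{\left(h \right)} = -141 - \left(h^{2} - 77 h\right) = -141 - h^{2} + 77 h$)
$g{\left(r \right)} = \frac{5}{2}$ ($g{\left(r \right)} = \frac{10 \frac{r}{r}}{4} = \frac{10 \cdot 1}{4} = \frac{1}{4} \cdot 10 = \frac{5}{2}$)
$\frac{1}{g{\left(P{\left(4 \cdot 4 \right)} \right)} + I{\left(161 \right)}} = \frac{1}{\frac{5}{2} - 13665} = \frac{1}{- \frac{27325}{2}} = - \frac{2}{27325}$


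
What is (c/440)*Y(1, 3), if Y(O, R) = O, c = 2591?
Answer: 2591/440 ≈ 5.8886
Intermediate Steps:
(c/440)*Y(1, 3) = (2591/440)*1 = 2591/440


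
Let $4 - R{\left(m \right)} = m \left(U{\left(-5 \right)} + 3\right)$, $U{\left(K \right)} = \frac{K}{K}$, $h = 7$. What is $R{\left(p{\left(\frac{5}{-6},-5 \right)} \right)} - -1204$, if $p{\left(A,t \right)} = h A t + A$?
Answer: $\frac{3284}{3} \approx 1094.7$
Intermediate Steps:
$U{\left(K \right)} = 1$
$p{\left(A,t \right)} = A + 7 A t$ ($p{\left(A,t \right)} = 7 A t + A = A + 7 A t$)
$R{\left(m \right)} = 4 - 4 m$ ($R{\left(m \right)} = 4 - m \left(1 + 3\right) = 4 - m 4 = 4 - 4 m$)
$R{\left(p{\left(\frac{5}{-6},-5 \right)} \right)} - -1204 = \left(4 - 4 \frac{5}{-6} \left(1 + 7 \left(-5\right)\right)\right) - -1204 = \left(4 - 4 \cdot 5 \left(- \frac{1}{6}\right) \left(1 - 35\right)\right) + 1204 = \left(4 - 4 \left(\left(- \frac{5}{6}\right) \left(-34\right)\right)\right) + 1204 = \left(4 - \frac{340}{3}\right) + 1204 = - \frac{328}{3} + 1204 = \frac{3284}{3}$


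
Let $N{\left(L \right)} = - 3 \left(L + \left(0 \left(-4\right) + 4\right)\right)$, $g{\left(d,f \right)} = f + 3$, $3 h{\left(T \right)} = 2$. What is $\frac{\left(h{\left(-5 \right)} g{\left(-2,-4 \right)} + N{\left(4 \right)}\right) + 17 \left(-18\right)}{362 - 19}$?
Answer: $- \frac{992}{1029} \approx -0.96404$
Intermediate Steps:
$h{\left(T \right)} = \frac{2}{3}$ ($h{\left(T \right)} = \frac{1}{3} \cdot 2 = \frac{2}{3}$)
$g{\left(d,f \right)} = 3 + f$
$N{\left(L \right)} = -12 - 3 L$ ($N{\left(L \right)} = - 3 \left(L + \left(0 + 4\right)\right) = - 3 \left(L + 4\right) = - 3 \left(4 + L\right) = -12 - 3 L$)
$\frac{\left(h{\left(-5 \right)} g{\left(-2,-4 \right)} + N{\left(4 \right)}\right) + 17 \left(-18\right)}{362 - 19} = \frac{\left(\frac{2 \left(3 - 4\right)}{3} - 24\right) + 17 \left(-18\right)}{362 - 19} = \frac{\left(\frac{2}{3} \left(-1\right) - 24\right) - 306}{343} = \left(\left(- \frac{2}{3} - 24\right) - 306\right) \frac{1}{343} = \left(- \frac{74}{3} - 306\right) \frac{1}{343} = \left(- \frac{992}{3}\right) \frac{1}{343} = - \frac{992}{1029}$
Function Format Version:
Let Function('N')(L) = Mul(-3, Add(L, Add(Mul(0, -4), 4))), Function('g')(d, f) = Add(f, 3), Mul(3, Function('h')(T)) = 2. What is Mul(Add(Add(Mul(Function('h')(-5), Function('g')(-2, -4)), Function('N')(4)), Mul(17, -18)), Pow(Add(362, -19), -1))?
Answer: Rational(-992, 1029) ≈ -0.96404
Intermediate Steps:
Function('h')(T) = Rational(2, 3) (Function('h')(T) = Mul(Rational(1, 3), 2) = Rational(2, 3))
Function('g')(d, f) = Add(3, f)
Function('N')(L) = Add(-12, Mul(-3, L)) (Function('N')(L) = Mul(-3, Add(L, Add(0, 4))) = Mul(-3, Add(L, 4)) = Mul(-3, Add(4, L)) = Add(-12, Mul(-3, L)))
Mul(Add(Add(Mul(Function('h')(-5), Function('g')(-2, -4)), Function('N')(4)), Mul(17, -18)), Pow(Add(362, -19), -1)) = Mul(Add(Add(Mul(Rational(2, 3), Add(3, -4)), Add(-12, Mul(-3, 4))), Mul(17, -18)), Pow(Add(362, -19), -1)) = Mul(Add(Add(Mul(Rational(2, 3), -1), Add(-12, -12)), -306), Pow(343, -1)) = Mul(Add(Add(Rational(-2, 3), -24), -306), Rational(1, 343)) = Mul(Add(Rational(-74, 3), -306), Rational(1, 343)) = Mul(Rational(-992, 3), Rational(1, 343)) = Rational(-992, 1029)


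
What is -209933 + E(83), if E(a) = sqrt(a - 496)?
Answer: -209933 + I*sqrt(413) ≈ -2.0993e+5 + 20.322*I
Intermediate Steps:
E(a) = sqrt(-496 + a)
-209933 + E(83) = -209933 + sqrt(-496 + 83) = -209933 + sqrt(-413) = -209933 + I*sqrt(413)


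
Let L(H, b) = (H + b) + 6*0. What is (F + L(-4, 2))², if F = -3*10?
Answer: 1024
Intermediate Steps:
L(H, b) = H + b (L(H, b) = (H + b) + 0 = H + b)
F = -30
(F + L(-4, 2))² = (-30 + (-4 + 2))² = (-30 - 2)² = (-32)² = 1024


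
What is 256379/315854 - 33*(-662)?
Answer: 6900402863/315854 ≈ 21847.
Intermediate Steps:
256379/315854 - 33*(-662) = 256379*(1/315854) - 1*(-21846) = 256379/315854 + 21846 = 6900402863/315854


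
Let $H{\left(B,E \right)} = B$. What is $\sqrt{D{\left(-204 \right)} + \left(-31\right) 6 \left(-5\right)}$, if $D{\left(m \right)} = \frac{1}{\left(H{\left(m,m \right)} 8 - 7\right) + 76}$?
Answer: $\frac{\sqrt{2271959607}}{1563} \approx 30.496$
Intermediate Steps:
$D{\left(m \right)} = \frac{1}{69 + 8 m}$ ($D{\left(m \right)} = \frac{1}{\left(m 8 - 7\right) + 76} = \frac{1}{\left(8 m - 7\right) + 76} = \frac{1}{\left(-7 + 8 m\right) + 76} = \frac{1}{69 + 8 m}$)
$\sqrt{D{\left(-204 \right)} + \left(-31\right) 6 \left(-5\right)} = \sqrt{\frac{1}{69 + 8 \left(-204\right)} + \left(-31\right) 6 \left(-5\right)} = \sqrt{\frac{1}{69 - 1632} - -930} = \sqrt{\frac{1}{-1563} + 930} = \sqrt{- \frac{1}{1563} + 930} = \sqrt{\frac{1453589}{1563}} = \frac{\sqrt{2271959607}}{1563}$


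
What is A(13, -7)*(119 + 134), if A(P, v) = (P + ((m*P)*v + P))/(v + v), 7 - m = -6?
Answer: 292721/14 ≈ 20909.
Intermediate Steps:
m = 13 (m = 7 - 1*(-6) = 7 + 6 = 13)
A(P, v) = (2*P + 13*P*v)/(2*v) (A(P, v) = (P + ((13*P)*v + P))/(v + v) = (P + (13*P*v + P))/((2*v)) = (P + (P + 13*P*v))*(1/(2*v)) = (2*P + 13*P*v)*(1/(2*v)) = (2*P + 13*P*v)/(2*v))
A(13, -7)*(119 + 134) = ((13/2)*13 + 13/(-7))*(119 + 134) = (169/2 + 13*(-1/7))*253 = (169/2 - 13/7)*253 = (1157/14)*253 = 292721/14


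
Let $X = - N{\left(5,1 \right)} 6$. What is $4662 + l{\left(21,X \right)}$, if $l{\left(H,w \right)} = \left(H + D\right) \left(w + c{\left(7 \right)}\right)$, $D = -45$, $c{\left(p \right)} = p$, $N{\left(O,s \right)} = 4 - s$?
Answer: $4926$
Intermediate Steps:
$X = -18$ ($X = - (4 - 1) 6 = \left(-1\right) 3 \cdot 6 = \left(-3\right) 6 = -18$)
$l{\left(H,w \right)} = \left(-45 + H\right) \left(7 + w\right)$ ($l{\left(H,w \right)} = \left(H - 45\right) \left(w + 7\right) = \left(-45 + H\right) \left(7 + w\right)$)
$4662 + l{\left(21,X \right)} = 4662 + \left(-315 - -810 + 7 \cdot 21 + 21 \left(-18\right)\right) = 4662 + \left(-315 + 810 + 147 - 378\right) = 4662 + 264 = 4926$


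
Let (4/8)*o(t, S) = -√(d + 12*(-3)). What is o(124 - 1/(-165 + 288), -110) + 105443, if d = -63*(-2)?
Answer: 105443 - 6*√10 ≈ 1.0542e+5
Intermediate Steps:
d = 126
o(t, S) = -6*√10 (o(t, S) = 2*(-√(126 + 12*(-3))) = 2*(-√(126 - 36)) = 2*(-√90) = 2*(-3*√10) = -6*√10)
o(124 - 1/(-165 + 288), -110) + 105443 = -6*√10 + 105443 = 105443 - 6*√10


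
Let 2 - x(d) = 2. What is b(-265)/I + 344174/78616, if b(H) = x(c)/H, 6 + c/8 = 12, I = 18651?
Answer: 172087/39308 ≈ 4.3779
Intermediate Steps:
c = 48 (c = -48 + 8*12 = -48 + 96 = 48)
x(d) = 0 (x(d) = 2 - 1*2 = 2 - 2 = 0)
b(H) = 0 (b(H) = 0/H = 0)
b(-265)/I + 344174/78616 = 0/18651 + 344174/78616 = 0*(1/18651) + 344174*(1/78616) = 0 + 172087/39308 = 172087/39308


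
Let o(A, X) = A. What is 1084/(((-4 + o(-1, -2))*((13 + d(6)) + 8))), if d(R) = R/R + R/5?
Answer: -271/29 ≈ -9.3448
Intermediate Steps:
d(R) = 1 + R/5 (d(R) = 1 + R*(⅕) = 1 + R/5)
1084/(((-4 + o(-1, -2))*((13 + d(6)) + 8))) = 1084/(((-4 - 1)*((13 + (1 + (⅕)*6)) + 8))) = 1084/((-5*((13 + (1 + 6/5)) + 8))) = 1084/((-5*((13 + 11/5) + 8))) = 1084/((-5*(76/5 + 8))) = 1084/((-5*116/5)) = 1084/(-116) = 1084*(-1/116) = -271/29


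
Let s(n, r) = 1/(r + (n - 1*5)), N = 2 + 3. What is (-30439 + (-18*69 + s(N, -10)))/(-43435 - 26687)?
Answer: 316811/701220 ≈ 0.45180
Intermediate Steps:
N = 5
s(n, r) = 1/(-5 + n + r) (s(n, r) = 1/(r + (n - 5)) = 1/(r + (-5 + n)) = 1/(-5 + n + r))
(-30439 + (-18*69 + s(N, -10)))/(-43435 - 26687) = (-30439 + (-18*69 + 1/(-5 + 5 - 10)))/(-43435 - 26687) = (-30439 + (-1242 + 1/(-10)))/(-70122) = (-30439 + (-1242 - ⅒))*(-1/70122) = (-30439 - 12421/10)*(-1/70122) = -316811/10*(-1/70122) = 316811/701220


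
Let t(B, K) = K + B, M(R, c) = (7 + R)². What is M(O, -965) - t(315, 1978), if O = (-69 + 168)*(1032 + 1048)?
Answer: 42405927036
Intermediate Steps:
O = 205920 (O = 99*2080 = 205920)
t(B, K) = B + K
M(O, -965) - t(315, 1978) = (7 + 205920)² - (315 + 1978) = 205927² - 1*2293 = 42405929329 - 2293 = 42405927036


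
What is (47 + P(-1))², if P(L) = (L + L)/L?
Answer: 2401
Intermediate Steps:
P(L) = 2 (P(L) = (2*L)/L = 2)
(47 + P(-1))² = (47 + 2)² = 49² = 2401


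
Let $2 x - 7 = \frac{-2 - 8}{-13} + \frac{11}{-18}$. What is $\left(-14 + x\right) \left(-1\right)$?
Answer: $\frac{4877}{468} \approx 10.421$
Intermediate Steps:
$x = \frac{1675}{468}$ ($x = \frac{7}{2} + \frac{\frac{-2 - 8}{-13} + \frac{11}{-18}}{2} = \frac{7}{2} + \frac{\left(-2 - 8\right) \left(- \frac{1}{13}\right) + 11 \left(- \frac{1}{18}\right)}{2} = \frac{7}{2} + \frac{\left(-10\right) \left(- \frac{1}{13}\right) - \frac{11}{18}}{2} = \frac{7}{2} + \frac{\frac{10}{13} - \frac{11}{18}}{2} = \frac{7}{2} + \frac{1}{2} \cdot \frac{37}{234} = \frac{7}{2} + \frac{37}{468} = \frac{1675}{468} \approx 3.5791$)
$\left(-14 + x\right) \left(-1\right) = \left(-14 + \frac{1675}{468}\right) \left(-1\right) = \left(- \frac{4877}{468}\right) \left(-1\right) = \frac{4877}{468}$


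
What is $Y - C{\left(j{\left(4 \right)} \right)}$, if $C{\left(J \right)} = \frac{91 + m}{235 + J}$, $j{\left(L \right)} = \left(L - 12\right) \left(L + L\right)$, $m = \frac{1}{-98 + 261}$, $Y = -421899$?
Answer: $- \frac{11759605661}{27873} \approx -4.219 \cdot 10^{5}$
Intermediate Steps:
$m = \frac{1}{163} \approx 0.006135$
$j{\left(L \right)} = 2 L \left(-12 + L\right)$ ($j{\left(L \right)} = \left(-12 + L\right) 2 L = 2 L \left(-12 + L\right)$)
$C{\left(J \right)} = \frac{14834}{163 \left(235 + J\right)}$ ($C{\left(J \right)} = \frac{91 + \frac{1}{163}}{235 + J} = \frac{14834}{163 \left(235 + J\right)}$)
$Y - C{\left(j{\left(4 \right)} \right)} = -421899 - \frac{14834}{163 \left(235 + 2 \cdot 4 \left(-12 + 4\right)\right)} = -421899 - \frac{14834}{163 \left(235 + 2 \cdot 4 \left(-8\right)\right)} = -421899 - \frac{14834}{163 \left(235 - 64\right)} = -421899 - \frac{14834}{163 \cdot 171} = -421899 - \frac{14834}{163} \cdot \frac{1}{171} = -421899 - \frac{14834}{27873} = - \frac{11759605661}{27873}$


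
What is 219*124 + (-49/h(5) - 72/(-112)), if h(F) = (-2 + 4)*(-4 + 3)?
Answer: 190268/7 ≈ 27181.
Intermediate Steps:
h(F) = -2 (h(F) = 2*(-1) = -2)
219*124 + (-49/h(5) - 72/(-112)) = 219*124 + (-49/(-2) - 72/(-112)) = 27156 + (-49*(-½) - 72*(-1/112)) = 27156 + (49/2 + 9/14) = 27156 + 176/7 = 190268/7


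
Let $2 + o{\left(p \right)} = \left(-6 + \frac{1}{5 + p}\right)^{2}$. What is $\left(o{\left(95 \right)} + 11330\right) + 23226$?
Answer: $\frac{345898801}{10000} \approx 34590.0$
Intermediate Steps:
$o{\left(p \right)} = -2 + \left(-6 + \frac{1}{5 + p}\right)^{2}$
$\left(o{\left(95 \right)} + 11330\right) + 23226 = \left(\left(-2 + \frac{\left(29 + 6 \cdot 95\right)^{2}}{\left(5 + 95\right)^{2}}\right) + 11330\right) + 23226 = \left(\left(-2 + \frac{\left(29 + 570\right)^{2}}{10000}\right) + 11330\right) + 23226 = \left(\left(-2 + \frac{599^{2}}{10000}\right) + 11330\right) + 23226 = \left(\left(-2 + \frac{1}{10000} \cdot 358801\right) + 11330\right) + 23226 = \left(\left(-2 + \frac{358801}{10000}\right) + 11330\right) + 23226 = \left(\frac{338801}{10000} + 11330\right) + 23226 = \frac{113638801}{10000} + 23226 = \frac{345898801}{10000}$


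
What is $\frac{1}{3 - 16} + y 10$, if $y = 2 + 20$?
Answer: $\frac{2859}{13} \approx 219.92$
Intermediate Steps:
$y = 22$
$\frac{1}{3 - 16} + y 10 = \frac{1}{3 - 16} + 22 \cdot 10 = \frac{1}{-13} + 220 = - \frac{1}{13} + 220 = \frac{2859}{13}$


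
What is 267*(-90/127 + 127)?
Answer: 4282413/127 ≈ 33720.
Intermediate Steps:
267*(-90/127 + 127) = 267*(16039/127) = 4282413/127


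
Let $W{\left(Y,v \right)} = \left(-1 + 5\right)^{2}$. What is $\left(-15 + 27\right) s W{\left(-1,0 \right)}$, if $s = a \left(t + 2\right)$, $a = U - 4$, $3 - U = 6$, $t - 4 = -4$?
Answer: $-2688$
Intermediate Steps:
$t = 0$ ($t = 4 - 4 = 0$)
$W{\left(Y,v \right)} = 16$ ($W{\left(Y,v \right)} = 4^{2} = 16$)
$U = -3$ ($U = 3 - 6 = -3$)
$a = -7$ ($a = -3 - 4 = -7$)
$s = -14$ ($s = - 7 \left(0 + 2\right) = \left(-7\right) 2 = -14$)
$\left(-15 + 27\right) s W{\left(-1,0 \right)} = \left(-15 + 27\right) \left(\left(-14\right) 16\right) = 12 \left(-224\right) = -2688$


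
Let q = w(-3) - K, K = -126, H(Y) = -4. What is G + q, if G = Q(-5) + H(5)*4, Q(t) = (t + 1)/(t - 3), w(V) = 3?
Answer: 227/2 ≈ 113.50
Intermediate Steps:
Q(t) = (1 + t)/(-3 + t)
G = -31/2 (G = (1 - 5)/(-3 - 5) - 4*4 = -4/(-8) - 16 = -1/8*(-4) - 16 = 1/2 - 16 = -31/2 ≈ -15.500)
q = 129 (q = 3 - 1*(-126) = 3 + 126 = 129)
G + q = -31/2 + 129 = 227/2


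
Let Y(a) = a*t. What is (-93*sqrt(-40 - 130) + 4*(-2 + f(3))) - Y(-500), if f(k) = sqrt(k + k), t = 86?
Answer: 42992 + 4*sqrt(6) - 93*I*sqrt(170) ≈ 43002.0 - 1212.6*I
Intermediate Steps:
f(k) = sqrt(2)*sqrt(k) (f(k) = sqrt(2*k) = sqrt(2)*sqrt(k))
Y(a) = 86*a (Y(a) = a*86 = 86*a)
(-93*sqrt(-40 - 130) + 4*(-2 + f(3))) - Y(-500) = (-93*sqrt(-40 - 130) + 4*(-2 + sqrt(2)*sqrt(3))) - 86*(-500) = (-93*I*sqrt(170) + 4*(-2 + sqrt(6))) - 1*(-43000) = (-93*I*sqrt(170) + (-8 + 4*sqrt(6))) + 43000 = (-8 + 4*sqrt(6) - 93*I*sqrt(170)) + 43000 = 42992 + 4*sqrt(6) - 93*I*sqrt(170)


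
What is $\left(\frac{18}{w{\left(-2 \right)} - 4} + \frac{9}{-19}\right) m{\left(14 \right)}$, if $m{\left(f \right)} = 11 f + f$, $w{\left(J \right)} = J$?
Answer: $- \frac{11088}{19} \approx -583.58$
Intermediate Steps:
$m{\left(f \right)} = 12 f$
$\left(\frac{18}{w{\left(-2 \right)} - 4} + \frac{9}{-19}\right) m{\left(14 \right)} = \left(\frac{18}{-2 - 4} + \frac{9}{-19}\right) 12 \cdot 14 = \left(\frac{18}{-6} + 9 \left(- \frac{1}{19}\right)\right) 168 = \left(18 \left(- \frac{1}{6}\right) - \frac{9}{19}\right) 168 = \left(-3 - \frac{9}{19}\right) 168 = \left(- \frac{66}{19}\right) 168 = - \frac{11088}{19}$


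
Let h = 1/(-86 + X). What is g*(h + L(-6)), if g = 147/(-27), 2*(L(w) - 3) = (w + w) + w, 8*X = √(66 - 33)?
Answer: 139423130/4259799 + 392*√33/4259799 ≈ 32.731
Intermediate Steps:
X = √33/8 (X = √(66 - 33)/8 = √33/8 ≈ 0.71807)
L(w) = 3 + 3*w/2 (L(w) = 3 + ((w + w) + w)/2 = 3 + (2*w + w)/2 = 3 + (3*w)/2 = 3 + 3*w/2)
h = 1/(-86 + √33/8) ≈ -0.011726
g = -49/9 (g = 147*(-1/27) = -49/9 ≈ -5.4444)
g*(h + L(-6)) = -49*((-5504/473311 - 8*√33/473311) + (3 + (3/2)*(-6)))/9 = -49*((-5504/473311 - 8*√33/473311) + (3 - 9))/9 = -49*((-5504/473311 - 8*√33/473311) - 6)/9 = -49*(-2845370/473311 - 8*√33/473311)/9 = 139423130/4259799 + 392*√33/4259799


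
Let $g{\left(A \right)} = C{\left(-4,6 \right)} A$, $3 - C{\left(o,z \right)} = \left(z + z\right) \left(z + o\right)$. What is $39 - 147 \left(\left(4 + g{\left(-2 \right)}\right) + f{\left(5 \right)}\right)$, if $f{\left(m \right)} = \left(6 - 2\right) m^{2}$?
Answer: $-21423$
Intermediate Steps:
$C{\left(o,z \right)} = 3 - 2 z \left(o + z\right)$ ($C{\left(o,z \right)} = 3 - \left(z + z\right) \left(z + o\right) = 3 - 2 z \left(o + z\right)$)
$f{\left(m \right)} = 4 m^{2}$
$g{\left(A \right)} = - 21 A$ ($g{\left(A \right)} = \left(3 - 2 \cdot 6^{2} - \left(-8\right) 6\right) A = \left(3 - 72 + 48\right) A = - 21 A$)
$39 - 147 \left(\left(4 + g{\left(-2 \right)}\right) + f{\left(5 \right)}\right) = 39 - 147 \left(\left(4 - -42\right) + 4 \cdot 5^{2}\right) = 39 - 147 \left(\left(4 + 42\right) + 4 \cdot 25\right) = 39 - 147 \left(46 + 100\right) = 39 - 21462 = -21423$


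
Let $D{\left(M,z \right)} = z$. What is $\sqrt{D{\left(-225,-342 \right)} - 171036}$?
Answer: $3 i \sqrt{19042} \approx 413.98 i$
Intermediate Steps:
$\sqrt{D{\left(-225,-342 \right)} - 171036} = \sqrt{-342 - 171036} = \sqrt{-171378} = 3 i \sqrt{19042}$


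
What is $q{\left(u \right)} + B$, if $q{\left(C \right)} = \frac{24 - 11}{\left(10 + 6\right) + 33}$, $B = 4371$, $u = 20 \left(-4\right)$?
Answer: $\frac{214192}{49} \approx 4371.3$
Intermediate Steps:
$u = -80$
$q{\left(C \right)} = \frac{13}{49}$ ($q{\left(C \right)} = \frac{13}{16 + 33} = \frac{13}{49}$)
$q{\left(u \right)} + B = \frac{13}{49} + 4371 = \frac{214192}{49}$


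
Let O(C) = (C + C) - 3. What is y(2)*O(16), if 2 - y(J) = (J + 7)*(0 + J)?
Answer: -464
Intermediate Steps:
y(J) = 2 - J*(7 + J) (y(J) = 2 - (J + 7)*(0 + J) = 2 - (7 + J)*J = 2 - J*(7 + J))
O(C) = -3 + 2*C (O(C) = 2*C - 3 = -3 + 2*C)
y(2)*O(16) = (2 - 1*2² - 7*2)*(-3 + 2*16) = (2 - 1*4 - 14)*(-3 + 32) = (2 - 4 - 14)*29 = -16*29 = -464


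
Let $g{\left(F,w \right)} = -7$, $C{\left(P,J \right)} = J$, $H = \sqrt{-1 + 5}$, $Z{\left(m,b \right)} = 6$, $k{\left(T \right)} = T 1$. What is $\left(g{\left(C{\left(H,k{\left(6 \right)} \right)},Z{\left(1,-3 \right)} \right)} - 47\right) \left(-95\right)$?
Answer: $5130$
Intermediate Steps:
$k{\left(T \right)} = T$
$H = 2$ ($H = \sqrt{4} = 2$)
$\left(g{\left(C{\left(H,k{\left(6 \right)} \right)},Z{\left(1,-3 \right)} \right)} - 47\right) \left(-95\right) = \left(-7 - 47\right) \left(-95\right) = \left(-54\right) \left(-95\right) = 5130$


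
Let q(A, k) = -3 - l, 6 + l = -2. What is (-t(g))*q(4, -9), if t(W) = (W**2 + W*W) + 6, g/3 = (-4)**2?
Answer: -23070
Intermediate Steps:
g = 48 (g = 3*(-4)**2 = 3*16 = 48)
t(W) = 6 + 2*W**2 (t(W) = (W**2 + W**2) + 6 = 2*W**2 + 6 = 6 + 2*W**2)
l = -8 (l = -6 - 2 = -8)
q(A, k) = 5 (q(A, k) = -3 - 1*(-8) = -3 + 8 = 5)
(-t(g))*q(4, -9) = -(6 + 2*48**2)*5 = -(6 + 2*2304)*5 = -(6 + 4608)*5 = -1*4614*5 = -4614*5 = -23070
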